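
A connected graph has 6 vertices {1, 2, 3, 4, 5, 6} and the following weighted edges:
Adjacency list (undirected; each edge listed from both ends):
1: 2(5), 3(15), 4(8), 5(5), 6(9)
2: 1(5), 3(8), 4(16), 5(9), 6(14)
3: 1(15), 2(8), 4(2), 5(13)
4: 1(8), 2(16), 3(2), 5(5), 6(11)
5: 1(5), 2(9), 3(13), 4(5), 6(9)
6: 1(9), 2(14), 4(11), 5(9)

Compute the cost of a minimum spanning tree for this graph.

26

Prim, starting at 1.
Step 1: frontier [1 2 5, 1 5 5, 1 4 8, 1 6 9, 1 3 15] → take 1 2 (5); add 2.
Step 2: frontier [1 5 5, 1 4 8, 1 6 9, 1 3 15, 2 3 8, 2 5 9, 2 6 14, 2 4 16] → take 1 5 (5); add 5.
Step 3: frontier [1 4 8, 1 6 9, 1 3 15, 2 3 8, 2 6 14, 2 4 16, 4 5 5, 5 6 9, 3 5 13] → take 4 5 (5); add 4.
Step 4: frontier [1 6 9, 1 3 15, 2 3 8, 2 6 14, 3 4 2, 4 6 11, 5 6 9, 3 5 13] → take 3 4 (2); add 3.
Step 5: frontier [1 6 9, 2 6 14, 4 6 11, 5 6 9] → take 1 6 (9); add 6.
MST edges: 1 2, 1 5, 4 5, 3 4, 1 6; total weight 5+5+5+2+9 = 26.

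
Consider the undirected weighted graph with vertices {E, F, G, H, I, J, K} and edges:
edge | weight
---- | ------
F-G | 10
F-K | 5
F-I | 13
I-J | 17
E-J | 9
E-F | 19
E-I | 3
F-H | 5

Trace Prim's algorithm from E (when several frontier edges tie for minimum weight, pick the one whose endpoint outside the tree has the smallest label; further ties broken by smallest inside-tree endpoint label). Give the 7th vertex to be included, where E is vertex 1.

G

Prim's algorithm from E:
Step 1: cheapest edge leaving the tree is E-I (3); add I.
Step 2: cheapest edge leaving the tree is E-J (9); add J.
Step 3: cheapest edge leaving the tree is F-I (13); add F.
Step 4: cheapest edge leaving the tree is F-H (5); add H.
Step 5: cheapest edge leaving the tree is F-K (5); add K.
Step 6: cheapest edge leaving the tree is F-G (10); add G.
Vertex order: E, I, J, F, H, K, G. The 7th vertex is G.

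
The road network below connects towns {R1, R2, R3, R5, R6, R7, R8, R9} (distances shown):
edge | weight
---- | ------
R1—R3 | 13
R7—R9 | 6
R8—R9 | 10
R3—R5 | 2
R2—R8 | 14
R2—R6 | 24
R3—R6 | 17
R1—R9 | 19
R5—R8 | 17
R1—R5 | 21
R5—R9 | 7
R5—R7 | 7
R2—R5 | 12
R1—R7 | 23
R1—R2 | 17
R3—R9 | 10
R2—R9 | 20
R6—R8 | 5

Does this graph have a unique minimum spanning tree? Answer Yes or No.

No

Kruskal: consider edges lightest-first.
R3—R5 (2): add — endpoints in different components.
R6—R8 (5): add — endpoints in different components.
R7—R9 (6): add — endpoints in different components.
R5—R7 (7): add — endpoints in different components.
R5—R9 (7): skip — R5 and R9 already connected.
R3—R9 (10): skip — R3 and R9 already connected.
R8—R9 (10): add — endpoints in different components.
R2—R5 (12): add — endpoints in different components.
R1—R3 (13): add — endpoints in different components.
Non-tree edge R5—R9 has weight 7, equal to the heaviest edge on its tree cycle — swapping gives another MST of the same weight. Not unique.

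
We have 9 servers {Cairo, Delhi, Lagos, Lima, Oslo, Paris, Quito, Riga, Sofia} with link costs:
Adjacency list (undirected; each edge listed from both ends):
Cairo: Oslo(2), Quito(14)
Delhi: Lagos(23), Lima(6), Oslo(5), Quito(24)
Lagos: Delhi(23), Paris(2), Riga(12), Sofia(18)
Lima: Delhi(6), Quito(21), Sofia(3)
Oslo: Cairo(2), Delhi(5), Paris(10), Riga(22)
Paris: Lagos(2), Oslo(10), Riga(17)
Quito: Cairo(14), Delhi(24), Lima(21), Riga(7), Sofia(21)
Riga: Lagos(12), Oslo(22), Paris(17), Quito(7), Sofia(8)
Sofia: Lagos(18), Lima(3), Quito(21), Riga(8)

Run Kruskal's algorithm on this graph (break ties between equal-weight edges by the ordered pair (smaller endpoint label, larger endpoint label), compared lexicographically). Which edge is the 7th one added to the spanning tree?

Riga-Sofia

Kruskal: consider edges lightest-first.
Cairo–Oslo (2): add — endpoints in different components.
Lagos–Paris (2): add — endpoints in different components.
Lima–Sofia (3): add — endpoints in different components.
Delhi–Oslo (5): add — endpoints in different components.
Delhi–Lima (6): add — endpoints in different components.
Quito–Riga (7): add — endpoints in different components.
Riga–Sofia (8): add — endpoints in different components.
Oslo–Paris (10): add — endpoints in different components.
The 7th edge added is Riga–Sofia.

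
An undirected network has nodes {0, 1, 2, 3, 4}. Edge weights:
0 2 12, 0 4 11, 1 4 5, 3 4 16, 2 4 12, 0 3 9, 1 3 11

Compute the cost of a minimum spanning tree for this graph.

Kruskal's algorithm — process edges by increasing weight (ties by edge label):
1 4 (5): add — endpoints in different components.
0 3 (9): add — endpoints in different components.
0 4 (11): add — endpoints in different components.
1 3 (11): skip — 1 and 3 already connected.
0 2 (12): add — endpoints in different components.
MST edges: 1 4, 0 3, 0 4, 0 2; total weight 5+9+11+12 = 37.

37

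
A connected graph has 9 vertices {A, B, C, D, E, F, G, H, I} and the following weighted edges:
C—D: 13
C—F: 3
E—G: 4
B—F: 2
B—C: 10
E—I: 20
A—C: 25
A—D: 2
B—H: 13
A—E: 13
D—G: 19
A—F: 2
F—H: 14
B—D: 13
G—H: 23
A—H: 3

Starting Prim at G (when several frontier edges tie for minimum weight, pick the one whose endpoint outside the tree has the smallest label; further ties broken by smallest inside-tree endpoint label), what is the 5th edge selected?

Prim, starting at G.
Step 1: cheapest edge leaving the tree is E—G (4); add E.
Step 2: cheapest edge leaving the tree is A—E (13); add A.
Step 3: cheapest edge leaving the tree is A—D (2); add D.
Step 4: cheapest edge leaving the tree is A—F (2); add F.
Step 5: cheapest edge leaving the tree is B—F (2); add B.
Step 6: cheapest edge leaving the tree is C—F (3); add C.
Step 7: cheapest edge leaving the tree is A—H (3); add H.
Step 8: cheapest edge leaving the tree is E—I (20); add I.
The 5th edge added is B—F.

B-F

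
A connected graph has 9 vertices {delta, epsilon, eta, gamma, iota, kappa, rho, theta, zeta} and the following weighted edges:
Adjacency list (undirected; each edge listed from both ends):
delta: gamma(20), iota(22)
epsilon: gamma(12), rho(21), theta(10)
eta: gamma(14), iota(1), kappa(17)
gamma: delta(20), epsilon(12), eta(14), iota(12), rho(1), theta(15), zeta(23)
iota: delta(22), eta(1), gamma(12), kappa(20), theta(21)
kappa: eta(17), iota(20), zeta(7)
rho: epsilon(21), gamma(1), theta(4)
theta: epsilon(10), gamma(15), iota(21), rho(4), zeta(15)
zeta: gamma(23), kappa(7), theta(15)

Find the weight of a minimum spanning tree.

70

Prim's algorithm from gamma:
Step 1: cheapest edge leaving the tree is gamma rho (1); add rho.
Step 2: cheapest edge leaving the tree is rho theta (4); add theta.
Step 3: cheapest edge leaving the tree is epsilon theta (10); add epsilon.
Step 4: cheapest edge leaving the tree is gamma iota (12); add iota.
Step 5: cheapest edge leaving the tree is eta iota (1); add eta.
Step 6: cheapest edge leaving the tree is theta zeta (15); add zeta.
Step 7: cheapest edge leaving the tree is kappa zeta (7); add kappa.
Step 8: cheapest edge leaving the tree is delta gamma (20); add delta.
MST edges: gamma rho, rho theta, epsilon theta, gamma iota, eta iota, theta zeta, kappa zeta, delta gamma; total weight 1+4+10+12+1+15+7+20 = 70.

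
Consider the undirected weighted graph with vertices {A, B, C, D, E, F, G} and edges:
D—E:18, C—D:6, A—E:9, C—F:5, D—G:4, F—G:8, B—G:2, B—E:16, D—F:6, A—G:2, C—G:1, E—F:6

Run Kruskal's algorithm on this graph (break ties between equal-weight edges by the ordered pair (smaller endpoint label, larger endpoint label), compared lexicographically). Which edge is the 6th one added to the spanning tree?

Kruskal's algorithm — process edges by increasing weight (ties by edge label):
C—G (1): add. Components now {A} {B} {C,G} {D} {E} {F}
A—G (2): add. Components now {A,C,G} {B} {D} {E} {F}
B—G (2): add. Components now {A,B,C,G} {D} {E} {F}
D—G (4): add. Components now {A,B,C,D,G} {E} {F}
C—F (5): add. Components now {A,B,C,D,F,G} {E}
C—D (6): skip — C and D already connected.
D—F (6): skip — D and F already connected.
E—F (6): add. Components now {A,B,C,D,E,F,G}
The 6th edge added is E—F.

E-F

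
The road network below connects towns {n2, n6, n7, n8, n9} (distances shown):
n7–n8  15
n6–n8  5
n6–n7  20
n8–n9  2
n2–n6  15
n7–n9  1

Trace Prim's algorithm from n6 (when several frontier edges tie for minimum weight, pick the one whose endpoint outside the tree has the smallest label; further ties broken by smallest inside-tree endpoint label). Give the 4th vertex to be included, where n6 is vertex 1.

n7

Grow the tree from n6 using Prim:
Step 1: cheapest edge leaving the tree is n6–n8 (5); add n8.
Step 2: cheapest edge leaving the tree is n8–n9 (2); add n9.
Step 3: cheapest edge leaving the tree is n7–n9 (1); add n7.
Step 4: cheapest edge leaving the tree is n2–n6 (15); add n2.
Vertex order: n6, n8, n9, n7, n2. The 4th vertex is n7.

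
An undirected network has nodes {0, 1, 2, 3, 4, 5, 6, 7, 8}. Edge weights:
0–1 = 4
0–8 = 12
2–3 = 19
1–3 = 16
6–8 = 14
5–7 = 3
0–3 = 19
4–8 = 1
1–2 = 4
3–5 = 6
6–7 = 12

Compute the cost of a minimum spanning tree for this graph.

56

Prim's algorithm from 1:
Step 1: cheapest edge leaving the tree is 0–1 (4); add 0.
Step 2: cheapest edge leaving the tree is 1–2 (4); add 2.
Step 3: cheapest edge leaving the tree is 0–8 (12); add 8.
Step 4: cheapest edge leaving the tree is 4–8 (1); add 4.
Step 5: cheapest edge leaving the tree is 6–8 (14); add 6.
Step 6: cheapest edge leaving the tree is 6–7 (12); add 7.
Step 7: cheapest edge leaving the tree is 5–7 (3); add 5.
Step 8: cheapest edge leaving the tree is 3–5 (6); add 3.
MST edges: 0–1, 1–2, 0–8, 4–8, 6–8, 6–7, 5–7, 3–5; total weight 4+4+12+1+14+12+3+6 = 56.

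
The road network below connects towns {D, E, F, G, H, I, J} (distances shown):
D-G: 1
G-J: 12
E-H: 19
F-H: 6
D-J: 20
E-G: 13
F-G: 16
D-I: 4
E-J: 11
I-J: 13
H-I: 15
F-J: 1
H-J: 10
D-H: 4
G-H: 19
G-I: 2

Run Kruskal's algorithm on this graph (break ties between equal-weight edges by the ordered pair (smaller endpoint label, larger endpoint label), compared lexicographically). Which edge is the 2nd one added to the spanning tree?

Kruskal's algorithm — process edges by increasing weight (ties by edge label):
D-G (1): add — endpoints in different components.
F-J (1): add — endpoints in different components.
G-I (2): add — endpoints in different components.
D-H (4): add — endpoints in different components.
D-I (4): skip — D and I already connected.
F-H (6): add — endpoints in different components.
H-J (10): skip — H and J already connected.
E-J (11): add — endpoints in different components.
The 2nd edge added is F-J.

F-J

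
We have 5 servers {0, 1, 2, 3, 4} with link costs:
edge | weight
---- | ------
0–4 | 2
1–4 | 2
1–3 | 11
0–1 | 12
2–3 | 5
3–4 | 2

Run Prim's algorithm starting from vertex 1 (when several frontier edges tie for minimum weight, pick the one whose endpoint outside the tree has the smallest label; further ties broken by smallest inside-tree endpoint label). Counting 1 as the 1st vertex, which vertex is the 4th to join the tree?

3

Grow the tree from 1 using Prim:
Step 1: cheapest edge leaving the tree is 1–4 (2); add 4.
Step 2: cheapest edge leaving the tree is 0–4 (2); add 0.
Step 3: cheapest edge leaving the tree is 3–4 (2); add 3.
Step 4: cheapest edge leaving the tree is 2–3 (5); add 2.
Vertex order: 1, 4, 0, 3, 2. The 4th vertex is 3.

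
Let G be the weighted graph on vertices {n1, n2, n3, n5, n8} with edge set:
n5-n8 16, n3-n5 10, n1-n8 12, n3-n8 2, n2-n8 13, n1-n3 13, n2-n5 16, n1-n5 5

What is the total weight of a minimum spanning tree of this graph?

30

Sort edges by weight, then run Kruskal:
n3-n8 (2): add. Components now {n2} {n3,n8} {n5} {n1}
n1-n5 (5): add. Components now {n2} {n3,n8} {n1,n5}
n3-n5 (10): add. Components now {n2} {n1,n3,n5,n8}
n1-n8 (12): skip — n8 and n1 already connected.
n1-n3 (13): skip — n3 and n1 already connected.
n2-n8 (13): add. Components now {n1,n2,n3,n5,n8}
MST edges: n3-n8, n1-n5, n3-n5, n2-n8; total weight 2+5+10+13 = 30.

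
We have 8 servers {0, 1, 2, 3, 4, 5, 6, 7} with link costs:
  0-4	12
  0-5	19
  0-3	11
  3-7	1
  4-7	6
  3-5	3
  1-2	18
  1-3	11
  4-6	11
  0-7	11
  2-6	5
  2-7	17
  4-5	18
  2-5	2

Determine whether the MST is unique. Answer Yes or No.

Kruskal: consider edges lightest-first.
3-7 (1): add — endpoints in different components.
2-5 (2): add — endpoints in different components.
3-5 (3): add — endpoints in different components.
2-6 (5): add — endpoints in different components.
4-7 (6): add — endpoints in different components.
0-3 (11): add — endpoints in different components.
0-7 (11): skip — 0 and 7 already connected.
1-3 (11): add — endpoints in different components.
Non-tree edge 0-7 has weight 11, equal to the heaviest edge on its tree cycle — swapping gives another MST of the same weight. Not unique.

No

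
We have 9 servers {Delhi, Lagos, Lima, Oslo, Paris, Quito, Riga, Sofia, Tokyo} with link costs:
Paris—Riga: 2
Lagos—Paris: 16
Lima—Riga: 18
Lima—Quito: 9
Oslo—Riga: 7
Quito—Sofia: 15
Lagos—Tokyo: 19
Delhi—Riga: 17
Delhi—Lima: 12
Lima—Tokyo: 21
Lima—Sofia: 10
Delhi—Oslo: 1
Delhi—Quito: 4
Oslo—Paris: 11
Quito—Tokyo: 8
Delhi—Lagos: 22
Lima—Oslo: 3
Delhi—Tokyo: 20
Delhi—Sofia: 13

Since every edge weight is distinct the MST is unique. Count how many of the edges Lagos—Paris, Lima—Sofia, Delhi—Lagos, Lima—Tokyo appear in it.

Kruskal's algorithm — process edges by increasing weight (ties by edge label):
Delhi—Oslo (1): add — endpoints in different components.
Paris—Riga (2): add — endpoints in different components.
Lima—Oslo (3): add — endpoints in different components.
Delhi—Quito (4): add — endpoints in different components.
Oslo—Riga (7): add — endpoints in different components.
Quito—Tokyo (8): add — endpoints in different components.
Lima—Quito (9): skip — Lima and Quito already connected.
Lima—Sofia (10): add — endpoints in different components.
Oslo—Paris (11): skip — Paris and Oslo already connected.
Delhi—Lima (12): skip — Lima and Delhi already connected.
Delhi—Sofia (13): skip — Delhi and Sofia already connected.
Quito—Sofia (15): skip — Quito and Sofia already connected.
Lagos—Paris (16): add — endpoints in different components.
MST edge set: {Delhi—Oslo, Paris—Riga, Lima—Oslo, Delhi—Quito, Oslo—Riga, Quito—Tokyo, Lima—Sofia, Lagos—Paris}.
Of the listed edges, {Lagos—Paris, Lima—Sofia} are in the MST → 2.

2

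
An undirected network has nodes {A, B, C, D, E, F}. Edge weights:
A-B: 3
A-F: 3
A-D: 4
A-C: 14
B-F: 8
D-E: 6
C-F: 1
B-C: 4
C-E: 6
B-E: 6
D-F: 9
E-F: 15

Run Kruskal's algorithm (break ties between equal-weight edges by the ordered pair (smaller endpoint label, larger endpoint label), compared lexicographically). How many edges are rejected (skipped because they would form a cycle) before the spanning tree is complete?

Sort edges by weight, then run Kruskal:
C-F (1): add — endpoints in different components.
A-B (3): add — endpoints in different components.
A-F (3): add — endpoints in different components.
A-D (4): add — endpoints in different components.
B-C (4): skip — B and C already connected.
B-E (6): add — endpoints in different components.
Edges rejected before the tree was complete: 1.

1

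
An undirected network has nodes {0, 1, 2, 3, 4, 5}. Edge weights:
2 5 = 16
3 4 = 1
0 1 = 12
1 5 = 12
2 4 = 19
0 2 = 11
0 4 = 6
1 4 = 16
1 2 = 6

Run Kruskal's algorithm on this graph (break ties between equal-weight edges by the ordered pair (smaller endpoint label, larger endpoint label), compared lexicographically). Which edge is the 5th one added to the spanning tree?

Sort edges by weight, then run Kruskal:
3 4 (1): add. Components now {0} {1} {2} {3,4} {5}
0 4 (6): add. Components now {0,3,4} {1} {2} {5}
1 2 (6): add. Components now {0,3,4} {1,2} {5}
0 2 (11): add. Components now {0,1,2,3,4} {5}
0 1 (12): skip — 0 and 1 already connected.
1 5 (12): add. Components now {0,1,2,3,4,5}
The 5th edge added is 1 5.

1-5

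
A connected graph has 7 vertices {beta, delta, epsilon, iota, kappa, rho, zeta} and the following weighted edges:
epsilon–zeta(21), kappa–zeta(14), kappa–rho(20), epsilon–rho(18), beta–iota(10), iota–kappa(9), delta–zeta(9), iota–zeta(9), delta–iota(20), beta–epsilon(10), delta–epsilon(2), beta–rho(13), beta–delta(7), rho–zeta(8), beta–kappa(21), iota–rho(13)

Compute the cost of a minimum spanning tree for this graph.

Grow the tree from rho using Prim:
Step 1: cheapest edge leaving the tree is rho–zeta (8); add zeta.
Step 2: cheapest edge leaving the tree is delta–zeta (9); add delta.
Step 3: cheapest edge leaving the tree is delta–epsilon (2); add epsilon.
Step 4: cheapest edge leaving the tree is beta–delta (7); add beta.
Step 5: cheapest edge leaving the tree is iota–zeta (9); add iota.
Step 6: cheapest edge leaving the tree is iota–kappa (9); add kappa.
MST edges: rho–zeta, delta–zeta, delta–epsilon, beta–delta, iota–zeta, iota–kappa; total weight 8+9+2+7+9+9 = 44.

44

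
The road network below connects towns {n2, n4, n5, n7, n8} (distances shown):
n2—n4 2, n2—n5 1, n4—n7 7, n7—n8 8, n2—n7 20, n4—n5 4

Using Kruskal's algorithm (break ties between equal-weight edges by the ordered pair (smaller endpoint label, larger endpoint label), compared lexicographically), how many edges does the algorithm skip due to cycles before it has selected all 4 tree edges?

1

Sort edges by weight, then run Kruskal:
n2—n5 (1): add — endpoints in different components.
n2—n4 (2): add — endpoints in different components.
n4—n5 (4): skip — n5 and n4 already connected.
n4—n7 (7): add — endpoints in different components.
n7—n8 (8): add — endpoints in different components.
Edges rejected before the tree was complete: 1.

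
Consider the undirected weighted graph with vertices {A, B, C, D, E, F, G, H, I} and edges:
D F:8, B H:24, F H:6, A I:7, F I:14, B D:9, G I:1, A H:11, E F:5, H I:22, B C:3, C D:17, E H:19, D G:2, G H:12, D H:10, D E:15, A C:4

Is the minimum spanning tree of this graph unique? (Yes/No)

Yes

Sort edges by weight, then run Kruskal:
G I (1): add — endpoints in different components.
D G (2): add — endpoints in different components.
B C (3): add — endpoints in different components.
A C (4): add — endpoints in different components.
E F (5): add — endpoints in different components.
F H (6): add — endpoints in different components.
A I (7): add — endpoints in different components.
D F (8): add — endpoints in different components.
Every non-tree edge has weight strictly greater than the heaviest edge on the tree path between its endpoints, so the MST is unique.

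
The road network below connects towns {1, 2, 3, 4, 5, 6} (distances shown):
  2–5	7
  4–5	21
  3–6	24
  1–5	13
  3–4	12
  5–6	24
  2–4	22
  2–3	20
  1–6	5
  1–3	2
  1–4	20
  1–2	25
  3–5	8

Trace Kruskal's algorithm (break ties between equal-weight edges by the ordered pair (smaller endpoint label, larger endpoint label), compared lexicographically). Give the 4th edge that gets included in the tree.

3-5

Sort edges by weight, then run Kruskal:
1–3 (2): add. Components now {1,3} {2} {4} {5} {6}
1–6 (5): add. Components now {1,3,6} {2} {4} {5}
2–5 (7): add. Components now {1,3,6} {2,5} {4}
3–5 (8): add. Components now {1,2,3,5,6} {4}
3–4 (12): add. Components now {1,2,3,4,5,6}
The 4th edge added is 3–5.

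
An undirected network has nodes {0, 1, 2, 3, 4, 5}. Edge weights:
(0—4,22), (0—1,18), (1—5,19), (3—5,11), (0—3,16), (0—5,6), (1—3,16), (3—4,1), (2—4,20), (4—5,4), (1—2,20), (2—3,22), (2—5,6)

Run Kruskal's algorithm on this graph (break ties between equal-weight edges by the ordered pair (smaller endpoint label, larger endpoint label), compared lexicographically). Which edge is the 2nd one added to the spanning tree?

4-5

Kruskal: consider edges lightest-first.
3—4 (1): add. Components now {0} {1} {2} {3,4} {5}
4—5 (4): add. Components now {0} {1} {2} {3,4,5}
0—5 (6): add. Components now {0,3,4,5} {1} {2}
2—5 (6): add. Components now {0,2,3,4,5} {1}
3—5 (11): skip — 3 and 5 already connected.
0—3 (16): skip — 0 and 3 already connected.
1—3 (16): add. Components now {0,1,2,3,4,5}
The 2nd edge added is 4—5.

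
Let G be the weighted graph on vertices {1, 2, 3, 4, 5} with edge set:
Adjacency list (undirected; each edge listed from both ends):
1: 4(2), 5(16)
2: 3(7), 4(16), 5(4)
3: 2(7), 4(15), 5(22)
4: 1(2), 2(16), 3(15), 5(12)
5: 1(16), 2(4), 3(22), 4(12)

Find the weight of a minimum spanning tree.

25

Prim's algorithm from 4:
Step 1: cheapest edge leaving the tree is 1 4 (2); add 1.
Step 2: cheapest edge leaving the tree is 4 5 (12); add 5.
Step 3: cheapest edge leaving the tree is 2 5 (4); add 2.
Step 4: cheapest edge leaving the tree is 2 3 (7); add 3.
MST edges: 1 4, 4 5, 2 5, 2 3; total weight 2+12+4+7 = 25.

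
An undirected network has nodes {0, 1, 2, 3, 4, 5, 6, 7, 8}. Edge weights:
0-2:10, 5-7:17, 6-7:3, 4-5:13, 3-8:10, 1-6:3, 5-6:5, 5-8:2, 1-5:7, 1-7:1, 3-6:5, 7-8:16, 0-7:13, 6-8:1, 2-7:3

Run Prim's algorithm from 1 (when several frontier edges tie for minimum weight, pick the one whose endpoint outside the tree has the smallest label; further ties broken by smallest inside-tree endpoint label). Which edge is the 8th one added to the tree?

4-5

Prim's algorithm from 1:
Step 1: cheapest edge leaving the tree is 1-7 (1); add 7.
Step 2: cheapest edge leaving the tree is 2-7 (3); add 2.
Step 3: cheapest edge leaving the tree is 1-6 (3); add 6.
Step 4: cheapest edge leaving the tree is 6-8 (1); add 8.
Step 5: cheapest edge leaving the tree is 5-8 (2); add 5.
Step 6: cheapest edge leaving the tree is 3-6 (5); add 3.
Step 7: cheapest edge leaving the tree is 0-2 (10); add 0.
Step 8: cheapest edge leaving the tree is 4-5 (13); add 4.
The 8th edge added is 4-5.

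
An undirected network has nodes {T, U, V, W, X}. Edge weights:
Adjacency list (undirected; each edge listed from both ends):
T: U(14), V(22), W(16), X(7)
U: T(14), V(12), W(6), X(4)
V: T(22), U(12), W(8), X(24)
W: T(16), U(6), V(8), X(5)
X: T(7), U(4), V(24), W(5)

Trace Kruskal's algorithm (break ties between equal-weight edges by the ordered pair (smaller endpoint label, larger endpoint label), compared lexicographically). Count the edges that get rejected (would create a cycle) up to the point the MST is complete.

1

Kruskal's algorithm — process edges by increasing weight (ties by edge label):
U–X (4): add — endpoints in different components.
W–X (5): add — endpoints in different components.
U–W (6): skip — W and U already connected.
T–X (7): add — endpoints in different components.
V–W (8): add — endpoints in different components.
Edges rejected before the tree was complete: 1.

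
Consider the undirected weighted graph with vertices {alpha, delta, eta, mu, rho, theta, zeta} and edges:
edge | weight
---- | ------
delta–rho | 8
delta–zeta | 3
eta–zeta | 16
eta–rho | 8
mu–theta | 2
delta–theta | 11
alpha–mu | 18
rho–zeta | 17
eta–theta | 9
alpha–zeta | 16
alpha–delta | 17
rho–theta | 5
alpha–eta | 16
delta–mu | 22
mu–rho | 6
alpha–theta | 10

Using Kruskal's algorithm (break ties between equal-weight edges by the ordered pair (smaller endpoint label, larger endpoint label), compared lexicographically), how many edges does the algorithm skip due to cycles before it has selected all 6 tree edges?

Kruskal: consider edges lightest-first.
mu–theta (2): add — endpoints in different components.
delta–zeta (3): add — endpoints in different components.
rho–theta (5): add — endpoints in different components.
mu–rho (6): skip — mu and rho already connected.
delta–rho (8): add — endpoints in different components.
eta–rho (8): add — endpoints in different components.
eta–theta (9): skip — theta and eta already connected.
alpha–theta (10): add — endpoints in different components.
Edges rejected before the tree was complete: 2.

2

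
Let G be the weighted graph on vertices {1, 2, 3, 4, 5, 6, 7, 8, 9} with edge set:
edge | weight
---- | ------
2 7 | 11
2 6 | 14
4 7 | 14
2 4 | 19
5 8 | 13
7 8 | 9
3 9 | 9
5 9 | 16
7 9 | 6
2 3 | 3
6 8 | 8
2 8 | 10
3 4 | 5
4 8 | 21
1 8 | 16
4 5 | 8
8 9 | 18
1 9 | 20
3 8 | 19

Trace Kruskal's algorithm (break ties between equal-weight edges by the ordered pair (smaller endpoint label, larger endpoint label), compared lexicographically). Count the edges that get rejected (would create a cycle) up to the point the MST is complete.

5

Sort edges by weight, then run Kruskal:
2 3 (3): add — endpoints in different components.
3 4 (5): add — endpoints in different components.
7 9 (6): add — endpoints in different components.
4 5 (8): add — endpoints in different components.
6 8 (8): add — endpoints in different components.
3 9 (9): add — endpoints in different components.
7 8 (9): add — endpoints in different components.
2 8 (10): skip — 2 and 8 already connected.
2 7 (11): skip — 2 and 7 already connected.
5 8 (13): skip — 5 and 8 already connected.
2 6 (14): skip — 2 and 6 already connected.
4 7 (14): skip — 4 and 7 already connected.
1 8 (16): add — endpoints in different components.
Edges rejected before the tree was complete: 5.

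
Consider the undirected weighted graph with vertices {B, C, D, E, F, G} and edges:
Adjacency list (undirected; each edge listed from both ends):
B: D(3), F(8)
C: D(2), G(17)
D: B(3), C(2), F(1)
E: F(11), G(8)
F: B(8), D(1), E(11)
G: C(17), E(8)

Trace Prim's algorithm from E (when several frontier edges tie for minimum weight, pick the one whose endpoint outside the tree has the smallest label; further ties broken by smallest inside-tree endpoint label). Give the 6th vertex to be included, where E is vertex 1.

Grow the tree from E using Prim:
Step 1: frontier [E-G 8, E-F 11] → take E-G (8); add G.
Step 2: frontier [E-F 11, C-G 17] → take E-F (11); add F.
Step 3: frontier [D-F 1, B-F 8, C-G 17] → take D-F (1); add D.
Step 4: frontier [C-D 2, B-D 3, B-F 8, C-G 17] → take C-D (2); add C.
Step 5: frontier [B-D 3, B-F 8] → take B-D (3); add B.
Vertex order: E, G, F, D, C, B. The 6th vertex is B.

B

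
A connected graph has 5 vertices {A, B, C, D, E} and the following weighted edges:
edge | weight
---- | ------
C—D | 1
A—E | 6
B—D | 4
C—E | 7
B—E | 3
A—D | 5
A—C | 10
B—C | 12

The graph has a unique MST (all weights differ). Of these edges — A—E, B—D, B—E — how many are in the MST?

2

Kruskal: consider edges lightest-first.
C—D (1): add. Components now {A} {B} {C,D} {E}
B—E (3): add. Components now {A} {B,E} {C,D}
B—D (4): add. Components now {A} {B,C,D,E}
A—D (5): add. Components now {A,B,C,D,E}
MST edge set: {C—D, B—E, B—D, A—D}.
Of the listed edges, {B—D, B—E} are in the MST → 2.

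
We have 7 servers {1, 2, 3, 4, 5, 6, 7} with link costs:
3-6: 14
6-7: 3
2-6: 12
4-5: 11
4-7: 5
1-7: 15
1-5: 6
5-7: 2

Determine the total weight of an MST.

Sort edges by weight, then run Kruskal:
5-7 (2): add. Components now {1} {2} {3} {4} {5,7} {6}
6-7 (3): add. Components now {1} {2} {3} {4} {5,6,7}
4-7 (5): add. Components now {1} {2} {3} {4,5,6,7}
1-5 (6): add. Components now {1,4,5,6,7} {2} {3}
4-5 (11): skip — 4 and 5 already connected.
2-6 (12): add. Components now {1,2,4,5,6,7} {3}
3-6 (14): add. Components now {1,2,3,4,5,6,7}
MST edges: 5-7, 6-7, 4-7, 1-5, 2-6, 3-6; total weight 2+3+5+6+12+14 = 42.

42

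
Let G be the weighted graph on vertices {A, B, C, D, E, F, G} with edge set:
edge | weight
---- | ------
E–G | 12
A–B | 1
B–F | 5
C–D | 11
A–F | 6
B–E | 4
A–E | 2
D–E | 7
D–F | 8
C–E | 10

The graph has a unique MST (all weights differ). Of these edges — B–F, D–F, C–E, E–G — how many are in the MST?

Sort edges by weight, then run Kruskal:
A–B (1): add. Components now {A,B} {C} {D} {E} {F} {G}
A–E (2): add. Components now {A,B,E} {C} {D} {F} {G}
B–E (4): skip — B and E already connected.
B–F (5): add. Components now {A,B,E,F} {C} {D} {G}
A–F (6): skip — A and F already connected.
D–E (7): add. Components now {A,B,D,E,F} {C} {G}
D–F (8): skip — D and F already connected.
C–E (10): add. Components now {A,B,C,D,E,F} {G}
C–D (11): skip — C and D already connected.
E–G (12): add. Components now {A,B,C,D,E,F,G}
MST edge set: {A–B, A–E, B–F, D–E, C–E, E–G}.
Of the listed edges, {B–F, C–E, E–G} are in the MST → 3.

3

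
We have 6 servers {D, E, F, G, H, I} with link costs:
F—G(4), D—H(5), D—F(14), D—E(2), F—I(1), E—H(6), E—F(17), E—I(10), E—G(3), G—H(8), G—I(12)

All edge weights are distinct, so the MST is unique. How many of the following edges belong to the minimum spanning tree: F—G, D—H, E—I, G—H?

2

Sort edges by weight, then run Kruskal:
F—I (1): add — endpoints in different components.
D—E (2): add — endpoints in different components.
E—G (3): add — endpoints in different components.
F—G (4): add — endpoints in different components.
D—H (5): add — endpoints in different components.
MST edge set: {F—I, D—E, E—G, F—G, D—H}.
Of the listed edges, {F—G, D—H} are in the MST → 2.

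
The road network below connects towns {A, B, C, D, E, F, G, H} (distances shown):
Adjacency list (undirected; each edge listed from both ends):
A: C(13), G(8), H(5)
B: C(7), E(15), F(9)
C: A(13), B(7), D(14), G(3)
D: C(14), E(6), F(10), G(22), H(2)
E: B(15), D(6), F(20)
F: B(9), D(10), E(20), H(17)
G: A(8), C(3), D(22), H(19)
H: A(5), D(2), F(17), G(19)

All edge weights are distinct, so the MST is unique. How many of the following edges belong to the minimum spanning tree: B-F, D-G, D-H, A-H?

Sort edges by weight, then run Kruskal:
D-H (2): add — endpoints in different components.
C-G (3): add — endpoints in different components.
A-H (5): add — endpoints in different components.
D-E (6): add — endpoints in different components.
B-C (7): add — endpoints in different components.
A-G (8): add — endpoints in different components.
B-F (9): add — endpoints in different components.
MST edge set: {D-H, C-G, A-H, D-E, B-C, A-G, B-F}.
Of the listed edges, {B-F, D-H, A-H} are in the MST → 3.

3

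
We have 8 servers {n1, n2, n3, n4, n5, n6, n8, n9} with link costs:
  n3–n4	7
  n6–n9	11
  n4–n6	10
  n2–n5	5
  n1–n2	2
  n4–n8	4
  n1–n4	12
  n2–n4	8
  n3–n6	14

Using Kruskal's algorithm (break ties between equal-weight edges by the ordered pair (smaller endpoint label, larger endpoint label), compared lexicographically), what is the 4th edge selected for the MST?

Kruskal: consider edges lightest-first.
n1–n2 (2): add — endpoints in different components.
n4–n8 (4): add — endpoints in different components.
n2–n5 (5): add — endpoints in different components.
n3–n4 (7): add — endpoints in different components.
n2–n4 (8): add — endpoints in different components.
n4–n6 (10): add — endpoints in different components.
n6–n9 (11): add — endpoints in different components.
The 4th edge added is n3–n4.

n3-n4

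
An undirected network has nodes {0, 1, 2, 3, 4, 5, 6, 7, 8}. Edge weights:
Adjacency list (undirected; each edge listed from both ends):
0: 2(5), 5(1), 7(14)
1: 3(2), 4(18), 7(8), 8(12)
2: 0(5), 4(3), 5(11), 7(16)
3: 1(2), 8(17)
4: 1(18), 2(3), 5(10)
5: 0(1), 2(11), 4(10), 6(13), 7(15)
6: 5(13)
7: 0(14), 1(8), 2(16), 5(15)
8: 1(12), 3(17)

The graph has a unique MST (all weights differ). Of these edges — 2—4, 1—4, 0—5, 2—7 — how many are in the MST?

Kruskal: consider edges lightest-first.
0—5 (1): add — endpoints in different components.
1—3 (2): add — endpoints in different components.
2—4 (3): add — endpoints in different components.
0—2 (5): add — endpoints in different components.
1—7 (8): add — endpoints in different components.
4—5 (10): skip — 4 and 5 already connected.
2—5 (11): skip — 2 and 5 already connected.
1—8 (12): add — endpoints in different components.
5—6 (13): add — endpoints in different components.
0—7 (14): add — endpoints in different components.
MST edge set: {0—5, 1—3, 2—4, 0—2, 1—7, 1—8, 5—6, 0—7}.
Of the listed edges, {2—4, 0—5} are in the MST → 2.

2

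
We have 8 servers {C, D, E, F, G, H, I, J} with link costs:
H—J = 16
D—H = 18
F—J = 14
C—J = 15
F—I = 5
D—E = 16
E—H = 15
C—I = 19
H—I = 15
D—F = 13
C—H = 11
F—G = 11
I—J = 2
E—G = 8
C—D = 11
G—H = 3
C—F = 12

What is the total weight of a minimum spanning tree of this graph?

Kruskal's algorithm — process edges by increasing weight (ties by edge label):
I—J (2): add — endpoints in different components.
G—H (3): add — endpoints in different components.
F—I (5): add — endpoints in different components.
E—G (8): add — endpoints in different components.
C—D (11): add — endpoints in different components.
C—H (11): add — endpoints in different components.
F—G (11): add — endpoints in different components.
MST edges: I—J, G—H, F—I, E—G, C—D, C—H, F—G; total weight 2+3+5+8+11+11+11 = 51.

51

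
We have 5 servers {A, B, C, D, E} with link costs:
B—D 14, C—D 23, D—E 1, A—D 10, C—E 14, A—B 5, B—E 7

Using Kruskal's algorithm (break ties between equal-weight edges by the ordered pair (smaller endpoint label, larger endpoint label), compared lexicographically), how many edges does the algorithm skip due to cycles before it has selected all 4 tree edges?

Sort edges by weight, then run Kruskal:
D—E (1): add. Components now {A} {B} {C} {D,E}
A—B (5): add. Components now {A,B} {C} {D,E}
B—E (7): add. Components now {A,B,D,E} {C}
A—D (10): skip — A and D already connected.
B—D (14): skip — B and D already connected.
C—E (14): add. Components now {A,B,C,D,E}
Edges rejected before the tree was complete: 2.

2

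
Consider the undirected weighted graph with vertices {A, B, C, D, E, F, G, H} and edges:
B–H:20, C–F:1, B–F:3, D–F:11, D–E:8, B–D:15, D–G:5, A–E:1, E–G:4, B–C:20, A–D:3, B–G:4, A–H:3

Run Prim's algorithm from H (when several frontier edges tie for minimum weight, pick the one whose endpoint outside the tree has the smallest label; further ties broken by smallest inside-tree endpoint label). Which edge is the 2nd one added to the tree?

Grow the tree from H using Prim:
Step 1: frontier [A–H 3, B–H 20] → take A–H (3); add A.
Step 2: frontier [A–E 1, A–D 3, B–H 20] → take A–E (1); add E.
Step 3: frontier [A–D 3, E–G 4, D–E 8, B–H 20] → take A–D (3); add D.
Step 4: frontier [D–G 5, D–F 11, B–D 15, E–G 4, B–H 20] → take E–G (4); add G.
Step 5: frontier [D–F 11, B–D 15, B–G 4, B–H 20] → take B–G (4); add B.
Step 6: frontier [B–F 3, B–C 20, D–F 11] → take B–F (3); add F.
Step 7: frontier [B–C 20, C–F 1] → take C–F (1); add C.
The 2nd edge added is A–E.

A-E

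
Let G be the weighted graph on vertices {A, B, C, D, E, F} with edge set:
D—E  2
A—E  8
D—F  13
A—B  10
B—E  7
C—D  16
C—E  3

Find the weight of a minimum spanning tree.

Kruskal: consider edges lightest-first.
D—E (2): add — endpoints in different components.
C—E (3): add — endpoints in different components.
B—E (7): add — endpoints in different components.
A—E (8): add — endpoints in different components.
A—B (10): skip — A and B already connected.
D—F (13): add — endpoints in different components.
MST edges: D—E, C—E, B—E, A—E, D—F; total weight 2+3+7+8+13 = 33.

33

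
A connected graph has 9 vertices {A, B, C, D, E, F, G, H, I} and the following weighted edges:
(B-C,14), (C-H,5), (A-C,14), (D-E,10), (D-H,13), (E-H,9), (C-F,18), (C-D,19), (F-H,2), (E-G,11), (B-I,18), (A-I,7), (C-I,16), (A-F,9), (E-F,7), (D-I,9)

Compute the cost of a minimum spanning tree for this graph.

Grow the tree from F using Prim:
Step 1: cheapest edge leaving the tree is F-H (2); add H.
Step 2: cheapest edge leaving the tree is C-H (5); add C.
Step 3: cheapest edge leaving the tree is E-F (7); add E.
Step 4: cheapest edge leaving the tree is A-F (9); add A.
Step 5: cheapest edge leaving the tree is A-I (7); add I.
Step 6: cheapest edge leaving the tree is D-I (9); add D.
Step 7: cheapest edge leaving the tree is E-G (11); add G.
Step 8: cheapest edge leaving the tree is B-C (14); add B.
MST edges: F-H, C-H, E-F, A-F, A-I, D-I, E-G, B-C; total weight 2+5+7+9+7+9+11+14 = 64.

64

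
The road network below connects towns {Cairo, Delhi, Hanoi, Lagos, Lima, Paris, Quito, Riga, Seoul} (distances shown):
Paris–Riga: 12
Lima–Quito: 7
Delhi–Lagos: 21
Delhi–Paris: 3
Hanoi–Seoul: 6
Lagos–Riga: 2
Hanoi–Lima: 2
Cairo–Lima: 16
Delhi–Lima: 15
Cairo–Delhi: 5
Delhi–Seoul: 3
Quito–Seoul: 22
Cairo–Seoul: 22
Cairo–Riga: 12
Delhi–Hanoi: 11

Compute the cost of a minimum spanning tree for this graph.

40

Kruskal's algorithm — process edges by increasing weight (ties by edge label):
Hanoi–Lima (2): add — endpoints in different components.
Lagos–Riga (2): add — endpoints in different components.
Delhi–Paris (3): add — endpoints in different components.
Delhi–Seoul (3): add — endpoints in different components.
Cairo–Delhi (5): add — endpoints in different components.
Hanoi–Seoul (6): add — endpoints in different components.
Lima–Quito (7): add — endpoints in different components.
Delhi–Hanoi (11): skip — Hanoi and Delhi already connected.
Cairo–Riga (12): add — endpoints in different components.
MST edges: Hanoi–Lima, Lagos–Riga, Delhi–Paris, Delhi–Seoul, Cairo–Delhi, Hanoi–Seoul, Lima–Quito, Cairo–Riga; total weight 2+2+3+3+5+6+7+12 = 40.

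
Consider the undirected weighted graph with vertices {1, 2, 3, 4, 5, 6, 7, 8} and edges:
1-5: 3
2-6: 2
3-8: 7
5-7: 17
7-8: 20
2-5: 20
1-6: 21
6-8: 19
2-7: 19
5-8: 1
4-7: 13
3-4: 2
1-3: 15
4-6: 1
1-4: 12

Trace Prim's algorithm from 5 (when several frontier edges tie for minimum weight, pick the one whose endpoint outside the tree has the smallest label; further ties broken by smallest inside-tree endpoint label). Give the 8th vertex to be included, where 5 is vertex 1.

Prim, starting at 5.
Step 1: cheapest edge leaving the tree is 5-8 (1); add 8.
Step 2: cheapest edge leaving the tree is 1-5 (3); add 1.
Step 3: cheapest edge leaving the tree is 3-8 (7); add 3.
Step 4: cheapest edge leaving the tree is 3-4 (2); add 4.
Step 5: cheapest edge leaving the tree is 4-6 (1); add 6.
Step 6: cheapest edge leaving the tree is 2-6 (2); add 2.
Step 7: cheapest edge leaving the tree is 4-7 (13); add 7.
Vertex order: 5, 8, 1, 3, 4, 6, 2, 7. The 8th vertex is 7.

7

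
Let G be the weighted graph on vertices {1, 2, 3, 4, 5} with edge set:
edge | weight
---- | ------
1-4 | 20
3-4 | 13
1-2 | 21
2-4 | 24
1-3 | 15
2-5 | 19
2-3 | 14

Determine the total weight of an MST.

Grow the tree from 2 using Prim:
Step 1: frontier [2-3 14, 2-5 19, 1-2 21, 2-4 24] → take 2-3 (14); add 3.
Step 2: frontier [2-5 19, 1-2 21, 2-4 24, 3-4 13, 1-3 15] → take 3-4 (13); add 4.
Step 3: frontier [2-5 19, 1-2 21, 1-3 15, 1-4 20] → take 1-3 (15); add 1.
Step 4: frontier [2-5 19] → take 2-5 (19); add 5.
MST edges: 2-3, 3-4, 1-3, 2-5; total weight 14+13+15+19 = 61.

61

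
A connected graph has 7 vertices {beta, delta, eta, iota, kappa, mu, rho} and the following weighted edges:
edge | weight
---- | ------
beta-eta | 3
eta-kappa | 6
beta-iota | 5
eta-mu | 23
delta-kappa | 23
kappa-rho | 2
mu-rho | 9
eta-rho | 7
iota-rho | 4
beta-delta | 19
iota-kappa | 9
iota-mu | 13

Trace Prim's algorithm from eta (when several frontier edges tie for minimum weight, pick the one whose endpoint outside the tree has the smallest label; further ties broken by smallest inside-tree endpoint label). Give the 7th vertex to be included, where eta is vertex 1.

delta

Prim, starting at eta.
Step 1: frontier [beta-eta 3, eta-kappa 6, eta-rho 7, eta-mu 23] → take beta-eta (3); add beta.
Step 2: frontier [beta-iota 5, beta-delta 19, eta-kappa 6, eta-rho 7, eta-mu 23] → take beta-iota (5); add iota.
Step 3: frontier [beta-delta 19, eta-kappa 6, eta-rho 7, eta-mu 23, iota-rho 4, iota-kappa 9, iota-mu 13] → take iota-rho (4); add rho.
Step 4: frontier [beta-delta 19, eta-kappa 6, eta-mu 23, iota-kappa 9, iota-mu 13, kappa-rho 2, mu-rho 9] → take kappa-rho (2); add kappa.
Step 5: frontier [beta-delta 19, eta-mu 23, iota-mu 13, delta-kappa 23, mu-rho 9] → take mu-rho (9); add mu.
Step 6: frontier [beta-delta 19, delta-kappa 23] → take beta-delta (19); add delta.
Vertex order: eta, beta, iota, rho, kappa, mu, delta. The 7th vertex is delta.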